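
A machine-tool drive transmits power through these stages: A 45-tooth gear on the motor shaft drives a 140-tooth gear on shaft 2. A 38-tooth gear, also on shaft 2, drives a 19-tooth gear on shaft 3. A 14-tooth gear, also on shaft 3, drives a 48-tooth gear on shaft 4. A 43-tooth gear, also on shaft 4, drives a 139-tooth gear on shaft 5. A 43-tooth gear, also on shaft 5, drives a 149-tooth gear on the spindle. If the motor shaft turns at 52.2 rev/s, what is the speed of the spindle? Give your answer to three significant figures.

gear mesh 140/45 = 3.1111 → 52.2/3.1111 = 16.779 rev/s
gear mesh 19/38 = 0.5 → 16.779/0.5 = 33.557 rev/s
gear mesh 48/14 = 3.4286 → 33.557/3.4286 = 9.7875 rev/s
gear mesh 139/43 = 3.2326 → 9.7875/3.2326 = 3.0278 rev/s
gear mesh 149/43 = 3.4651 → 3.0278/3.4651 = 0.87379 rev/s

0.874 rev/s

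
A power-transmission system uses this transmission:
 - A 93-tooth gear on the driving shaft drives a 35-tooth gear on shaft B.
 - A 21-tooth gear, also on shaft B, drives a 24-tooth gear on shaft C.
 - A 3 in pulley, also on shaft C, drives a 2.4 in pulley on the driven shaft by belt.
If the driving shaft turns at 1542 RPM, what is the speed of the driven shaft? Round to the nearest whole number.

gear mesh 35/93 = 0.37634 → 1542/0.37634 = 4097.3 RPM
gear mesh 24/21 = 1.1429 → 4097.3/1.1429 = 3585.2 RPM
belt 2.4/3 = 0.8 → 3585.2/0.8 = 4481.4 RPM

4481 RPM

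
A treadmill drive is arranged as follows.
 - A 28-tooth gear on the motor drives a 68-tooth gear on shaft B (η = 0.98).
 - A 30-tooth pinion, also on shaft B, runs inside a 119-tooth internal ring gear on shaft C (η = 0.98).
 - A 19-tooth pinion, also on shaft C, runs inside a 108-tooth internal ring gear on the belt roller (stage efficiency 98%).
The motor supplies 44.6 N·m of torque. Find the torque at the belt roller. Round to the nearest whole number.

2299 N·m

gear mesh 68/28 = 2.4286 → τ = 44.6·2.4286·0.98 = 106.15 N·m
internal gear 119/30 = 3.9667 → τ = 106.15·3.9667·0.98 = 412.63 N·m
internal gear 108/19 = 5.6842 → τ = 412.63·5.6842·0.98 = 2298.6 N·m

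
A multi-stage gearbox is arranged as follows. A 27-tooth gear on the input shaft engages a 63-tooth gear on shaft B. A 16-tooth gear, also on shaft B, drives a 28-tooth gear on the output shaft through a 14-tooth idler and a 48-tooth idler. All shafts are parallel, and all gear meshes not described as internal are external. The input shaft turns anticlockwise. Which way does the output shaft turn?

anticlockwise

the input shaft → shaft B: external mesh, 1 reversal → CW.
shaft B → the output shaft: driver → idler → idler → driven is 3 external meshes, 3 reversals → CCW.
4 reversals in total — an even number — so the output shaft turns the same way as the input shaft.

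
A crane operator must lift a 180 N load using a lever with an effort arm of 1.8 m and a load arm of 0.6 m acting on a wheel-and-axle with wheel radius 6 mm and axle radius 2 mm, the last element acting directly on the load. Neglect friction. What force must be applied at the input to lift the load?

Lever MA = effort arm / load arm = 1.8/0.6 = 3.
Wheel-and-axle MA = R/r = 6/2 = 3.
Combined ideal MA = 3 × 3 = 9.
Effort = load / MA = 180 / 9 = 20 N.

20 N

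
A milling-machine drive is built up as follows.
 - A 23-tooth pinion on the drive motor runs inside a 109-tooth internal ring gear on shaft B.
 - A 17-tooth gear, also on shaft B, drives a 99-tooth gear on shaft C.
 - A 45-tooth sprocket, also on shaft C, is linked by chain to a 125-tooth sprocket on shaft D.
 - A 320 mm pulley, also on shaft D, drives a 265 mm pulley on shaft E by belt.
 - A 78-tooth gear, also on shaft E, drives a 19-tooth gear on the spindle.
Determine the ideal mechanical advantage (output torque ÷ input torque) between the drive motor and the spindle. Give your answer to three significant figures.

15.5

Each stage contributes driven/driver: internal gear 109/23 = 4.7391, gear mesh 99/17 = 5.8235, chain 125/45 = 2.7778, belt 265/320 = 0.82812, gear mesh 19/78 = 0.24359.
Overall: 4.7391 × 5.8235 × 2.7778 × 0.82812 × 0.24359 = 15.465.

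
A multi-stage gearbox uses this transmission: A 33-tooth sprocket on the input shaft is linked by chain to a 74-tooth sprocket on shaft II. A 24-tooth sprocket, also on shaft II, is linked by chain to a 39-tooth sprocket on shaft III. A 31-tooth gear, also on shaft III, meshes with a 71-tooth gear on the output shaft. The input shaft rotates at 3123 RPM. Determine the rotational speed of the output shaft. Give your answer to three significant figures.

Chain: ratio = 74/33 = 2.2424, so shaft II turns at 3123 / 2.2424 = 1392.7 RPM.
Chain: ratio = 39/24 = 1.625, so shaft III turns at 1392.7 / 1.625 = 857.04 RPM.
Gear mesh: ratio = 71/31 = 2.2903, so the output shaft turns at 857.04 / 2.2903 = 374.2 RPM.

374 RPM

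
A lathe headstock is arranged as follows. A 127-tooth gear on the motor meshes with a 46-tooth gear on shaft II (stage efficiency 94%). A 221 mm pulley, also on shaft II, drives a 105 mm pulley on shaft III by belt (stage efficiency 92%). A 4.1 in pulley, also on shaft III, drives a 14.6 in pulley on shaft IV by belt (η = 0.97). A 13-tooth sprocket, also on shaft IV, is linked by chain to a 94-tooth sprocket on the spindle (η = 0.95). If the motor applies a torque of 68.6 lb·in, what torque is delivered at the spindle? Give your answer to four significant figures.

242.2 lb·in

After the gear mesh (46/127): 68.6 × 0.3622 × 0.94 = 23.356 lb·in
After the belt (105/221): 23.356 × 0.47511 × 0.92 = 10.209 lb·in
After the belt (14.6/4.1): 10.209 × 3.561 × 0.97 = 35.264 lb·in
After the chain (94/13): 35.264 × 7.2308 × 0.95 = 242.24 lb·in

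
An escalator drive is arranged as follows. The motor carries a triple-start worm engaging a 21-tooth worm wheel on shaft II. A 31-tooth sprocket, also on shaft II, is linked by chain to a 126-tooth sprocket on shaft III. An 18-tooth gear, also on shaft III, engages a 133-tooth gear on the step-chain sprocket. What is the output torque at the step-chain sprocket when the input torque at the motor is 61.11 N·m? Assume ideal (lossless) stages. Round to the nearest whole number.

Worm: ratio = 21/3 = 7; torque at shaft II = 61.11 × 7 = 427.77 N·m.
Chain: ratio = 126/31 = 4.0645; torque at shaft III = 427.77 × 4.0645 = 1738.7 N·m.
Gear mesh: ratio = 133/18 = 7.3889; torque at the step-chain sprocket = 1738.7 × 7.3889 = 12847 N·m.

12847 N·m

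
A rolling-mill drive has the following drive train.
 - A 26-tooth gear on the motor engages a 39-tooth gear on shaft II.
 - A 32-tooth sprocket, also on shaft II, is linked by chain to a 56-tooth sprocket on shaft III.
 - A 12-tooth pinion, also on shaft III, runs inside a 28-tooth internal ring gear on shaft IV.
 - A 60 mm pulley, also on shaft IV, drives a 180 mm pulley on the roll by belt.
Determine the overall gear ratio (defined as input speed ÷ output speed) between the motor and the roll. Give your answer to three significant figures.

18.4

Each stage contributes driven/driver: gear mesh 39/26 = 1.5, chain 56/32 = 1.75, internal gear 28/12 = 2.3333, belt 180/60 = 3.
Overall: 1.5 × 1.75 × 2.3333 × 3 = 18.375.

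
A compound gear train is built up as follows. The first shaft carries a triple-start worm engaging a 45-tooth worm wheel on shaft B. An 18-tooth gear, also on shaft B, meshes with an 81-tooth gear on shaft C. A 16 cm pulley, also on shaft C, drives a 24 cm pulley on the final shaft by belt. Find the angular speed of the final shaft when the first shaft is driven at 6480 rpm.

worm 45/3 = 15 → 6480/15 = 432 rpm
gear mesh 81/18 = 4.5 → 432/4.5 = 96 rpm
belt 24/16 = 1.5 → 96/1.5 = 64 rpm

64 rpm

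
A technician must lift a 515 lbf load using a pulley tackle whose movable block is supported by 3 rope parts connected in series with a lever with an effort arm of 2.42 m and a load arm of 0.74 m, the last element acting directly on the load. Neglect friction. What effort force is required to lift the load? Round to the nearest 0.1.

52.5 lbf

Block-and-tackle MA = number of supporting rope parts = 3.
Lever MA = effort arm / load arm = 2.42/0.74 = 3.2703.
Combined ideal MA = 3 × 3.2703 = 9.8108.
Effort = load / MA = 515 / 9.8108 = 52.493 lbf.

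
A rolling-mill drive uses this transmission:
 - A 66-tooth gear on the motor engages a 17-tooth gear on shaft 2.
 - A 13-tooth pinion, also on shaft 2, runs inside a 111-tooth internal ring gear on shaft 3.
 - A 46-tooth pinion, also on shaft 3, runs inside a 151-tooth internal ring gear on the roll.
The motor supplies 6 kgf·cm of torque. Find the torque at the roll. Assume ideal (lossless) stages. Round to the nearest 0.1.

Gear mesh: ratio = 17/66 = 0.25758; torque at shaft 2 = 6 × 0.25758 = 1.5455 kgf·cm.
Internal gear: ratio = 111/13 = 8.5385; torque at shaft 3 = 1.5455 × 8.5385 = 13.196 kgf·cm.
Internal gear: ratio = 151/46 = 3.2826; torque at the roll = 13.196 × 3.2826 = 43.317 kgf·cm.

43.3 kgf·cm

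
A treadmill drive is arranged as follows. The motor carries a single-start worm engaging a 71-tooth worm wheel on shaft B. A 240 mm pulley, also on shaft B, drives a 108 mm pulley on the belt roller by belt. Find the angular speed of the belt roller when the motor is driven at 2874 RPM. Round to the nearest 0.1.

worm 71/1 = 71 → 2874/71 = 40.479 RPM
belt 108/240 = 0.45 → 40.479/0.45 = 89.953 RPM

90.0 RPM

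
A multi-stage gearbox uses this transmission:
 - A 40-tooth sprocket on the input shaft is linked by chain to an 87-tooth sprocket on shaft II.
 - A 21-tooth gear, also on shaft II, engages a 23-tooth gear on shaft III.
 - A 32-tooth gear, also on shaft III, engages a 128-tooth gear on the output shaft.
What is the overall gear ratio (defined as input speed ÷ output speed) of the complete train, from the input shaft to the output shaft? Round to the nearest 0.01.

Each stage contributes driven/driver: chain 87/40 = 2.175, gear mesh 23/21 = 1.0952, gear mesh 128/32 = 4.
Overall: 2.175 × 1.0952 × 4 = 9.5286.

9.53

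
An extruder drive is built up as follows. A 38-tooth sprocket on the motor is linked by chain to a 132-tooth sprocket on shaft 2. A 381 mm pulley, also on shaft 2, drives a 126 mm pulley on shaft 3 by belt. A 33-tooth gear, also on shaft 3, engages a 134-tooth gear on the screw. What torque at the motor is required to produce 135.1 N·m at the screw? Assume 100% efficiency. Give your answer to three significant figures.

29.0 N·m

Overall ratio R = 3.4737 × 0.33071 × 4.0606 = 4.6647.
Input torque = output torque / R = 135.1 / 4.6647 = 28.962 N·m.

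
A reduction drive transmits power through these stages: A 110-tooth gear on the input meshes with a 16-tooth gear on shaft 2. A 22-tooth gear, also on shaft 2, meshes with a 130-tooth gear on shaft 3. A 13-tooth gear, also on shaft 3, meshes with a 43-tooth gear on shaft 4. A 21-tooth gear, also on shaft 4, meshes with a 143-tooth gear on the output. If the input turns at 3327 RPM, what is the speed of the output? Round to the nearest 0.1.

Gear mesh: ratio = 16/110 = 0.14545, so shaft 2 turns at 3327 / 0.14545 = 22873 RPM.
Gear mesh: ratio = 130/22 = 5.9091, so shaft 3 turns at 22873 / 5.9091 = 3870.8 RPM.
Gear mesh: ratio = 43/13 = 3.3077, so shaft 4 turns at 3870.8 / 3.3077 = 1170.3 RPM.
Gear mesh: ratio = 143/21 = 6.8095, so the output turns at 1170.3 / 6.8095 = 171.86 RPM.

171.9 RPM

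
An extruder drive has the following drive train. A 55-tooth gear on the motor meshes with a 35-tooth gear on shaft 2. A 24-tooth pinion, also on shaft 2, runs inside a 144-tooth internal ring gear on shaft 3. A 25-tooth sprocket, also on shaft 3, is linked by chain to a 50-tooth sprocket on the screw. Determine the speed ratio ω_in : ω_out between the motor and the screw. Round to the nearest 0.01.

7.64

Each stage contributes driven/driver: gear mesh 35/55 = 0.63636, internal gear 144/24 = 6, chain 50/25 = 2.
Overall: 0.63636 × 6 × 2 = 7.6364.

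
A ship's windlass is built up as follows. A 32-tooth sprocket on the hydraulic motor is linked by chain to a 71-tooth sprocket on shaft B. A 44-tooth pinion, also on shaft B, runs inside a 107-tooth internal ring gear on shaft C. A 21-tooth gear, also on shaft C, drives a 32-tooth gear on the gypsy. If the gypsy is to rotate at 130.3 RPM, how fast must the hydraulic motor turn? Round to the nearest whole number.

Overall ratio R = 2.2188 × 2.4318 × 1.5238 = 8.2219.
Required input speed = output speed × R = 130.3 × 8.2219 = 1071.3 RPM.

1071 RPM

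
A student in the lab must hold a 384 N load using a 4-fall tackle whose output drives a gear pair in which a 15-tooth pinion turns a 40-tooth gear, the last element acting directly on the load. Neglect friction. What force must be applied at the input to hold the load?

Block-and-tackle MA = number of supporting rope parts = 4.
Gear pair MA = 40/15 = 2.6667.
Combined ideal MA = 4 × 2.6667 = 10.667.
Effort = load / MA = 384 / 10.667 = 36 N.

36 N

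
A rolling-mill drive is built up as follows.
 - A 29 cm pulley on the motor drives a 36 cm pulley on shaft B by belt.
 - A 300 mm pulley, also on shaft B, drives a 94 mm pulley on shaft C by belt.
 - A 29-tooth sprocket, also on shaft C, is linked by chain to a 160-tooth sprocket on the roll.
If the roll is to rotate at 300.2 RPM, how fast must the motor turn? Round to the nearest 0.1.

644.2 RPM

Overall ratio R = 1.2414 × 0.31333 × 5.5172 = 2.146.
Required input speed = output speed × R = 300.2 × 2.146 = 644.23 RPM.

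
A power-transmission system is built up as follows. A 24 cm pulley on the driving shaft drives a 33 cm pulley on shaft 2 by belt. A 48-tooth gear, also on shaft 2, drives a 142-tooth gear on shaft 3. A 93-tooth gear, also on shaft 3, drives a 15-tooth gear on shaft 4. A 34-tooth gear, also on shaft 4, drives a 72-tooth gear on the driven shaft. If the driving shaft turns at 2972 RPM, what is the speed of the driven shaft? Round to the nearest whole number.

Belt: ratio = 33/24 = 1.375, so shaft 2 turns at 2972 / 1.375 = 2161.5 RPM.
Gear mesh: ratio = 142/48 = 2.9583, so shaft 3 turns at 2161.5 / 2.9583 = 730.63 RPM.
Gear mesh: ratio = 15/93 = 0.16129, so shaft 4 turns at 730.63 / 0.16129 = 4529.9 RPM.
Gear mesh: ratio = 72/34 = 2.1176, so the driven shaft turns at 4529.9 / 2.1176 = 2139.1 RPM.

2139 RPM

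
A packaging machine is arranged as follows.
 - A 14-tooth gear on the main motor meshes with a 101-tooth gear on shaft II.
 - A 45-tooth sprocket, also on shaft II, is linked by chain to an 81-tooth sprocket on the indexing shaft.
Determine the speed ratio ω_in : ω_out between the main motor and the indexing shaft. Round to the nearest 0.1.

13.0

Each stage contributes driven/driver: gear mesh 101/14 = 7.2143, chain 81/45 = 1.8.
Overall: 7.2143 × 1.8 = 12.986.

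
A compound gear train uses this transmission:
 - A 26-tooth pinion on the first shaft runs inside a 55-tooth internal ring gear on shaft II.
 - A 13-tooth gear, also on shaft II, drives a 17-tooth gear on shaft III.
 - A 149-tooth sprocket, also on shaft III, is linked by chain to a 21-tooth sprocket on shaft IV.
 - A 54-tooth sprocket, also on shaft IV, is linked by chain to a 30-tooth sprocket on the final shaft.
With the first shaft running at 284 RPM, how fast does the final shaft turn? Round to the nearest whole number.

1311 RPM

Internal gear: ratio = 55/26 = 2.1154, so shaft II turns at 284 / 2.1154 = 134.25 RPM.
Gear mesh: ratio = 17/13 = 1.3077, so shaft III turns at 134.25 / 1.3077 = 102.67 RPM.
Chain: ratio = 21/149 = 0.14094, so shaft IV turns at 102.67 / 0.14094 = 728.43 RPM.
Chain: ratio = 30/54 = 0.55556, so the final shaft turns at 728.43 / 0.55556 = 1311.2 RPM.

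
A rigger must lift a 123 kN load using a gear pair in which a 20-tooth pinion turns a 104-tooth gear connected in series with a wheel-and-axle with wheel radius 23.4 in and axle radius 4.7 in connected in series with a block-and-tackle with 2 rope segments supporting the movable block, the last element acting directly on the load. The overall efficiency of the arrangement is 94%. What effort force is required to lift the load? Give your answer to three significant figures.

2.53 kN

Gear pair MA = 104/20 = 5.2.
Wheel-and-axle MA = R/r = 23.4/4.7 = 4.9787.
Block-and-tackle MA = number of supporting rope parts = 2.
Combined ideal MA = 5.2 × 4.9787 × 2 = 51.779.
Actual MA = 51.779 × 0.94 = 48.672.
Effort = load / actual MA = 123 / 48.672 = 2.5271 kN.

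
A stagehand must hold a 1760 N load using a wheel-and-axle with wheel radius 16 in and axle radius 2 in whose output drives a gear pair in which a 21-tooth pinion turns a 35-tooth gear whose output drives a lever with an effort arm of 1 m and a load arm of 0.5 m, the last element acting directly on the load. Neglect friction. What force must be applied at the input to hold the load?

Wheel-and-axle MA = R/r = 16/2 = 8.
Gear pair MA = 35/21 = 1.6667.
Lever MA = effort arm / load arm = 1/0.5 = 2.
Combined ideal MA = 8 × 1.6667 × 2 = 26.667.
Effort = load / MA = 1760 / 26.667 = 66 N.

66 N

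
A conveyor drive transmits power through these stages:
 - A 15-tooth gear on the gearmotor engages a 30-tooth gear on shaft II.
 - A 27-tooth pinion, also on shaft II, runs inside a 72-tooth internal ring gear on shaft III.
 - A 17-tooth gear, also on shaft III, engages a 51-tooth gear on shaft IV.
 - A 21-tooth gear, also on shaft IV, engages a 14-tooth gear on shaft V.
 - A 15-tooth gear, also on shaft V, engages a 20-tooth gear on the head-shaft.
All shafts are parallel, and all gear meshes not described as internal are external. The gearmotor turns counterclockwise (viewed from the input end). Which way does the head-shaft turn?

counterclockwise

the gearmotor → shaft II: external mesh, 1 reversal → CW.
shaft II → shaft III: internal mesh, same direction → CW.
shaft III → shaft IV: external mesh, 1 reversal → CCW.
shaft IV → shaft V: external mesh, 1 reversal → CW.
shaft V → the head-shaft: external mesh, 1 reversal → CCW.
4 reversals in total — an even number — so the head-shaft turns the same way as the gearmotor.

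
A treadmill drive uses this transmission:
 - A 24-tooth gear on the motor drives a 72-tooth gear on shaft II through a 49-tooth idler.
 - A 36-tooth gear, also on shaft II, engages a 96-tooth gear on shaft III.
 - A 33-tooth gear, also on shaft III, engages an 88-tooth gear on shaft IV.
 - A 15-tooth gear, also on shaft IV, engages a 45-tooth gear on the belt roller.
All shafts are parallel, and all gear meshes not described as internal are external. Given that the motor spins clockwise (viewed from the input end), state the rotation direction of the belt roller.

counterclockwise

the motor → shaft II: driver → idler → driven is 2 external meshes, 2 reversals → CW.
shaft II → shaft III: external mesh, 1 reversal → CCW.
shaft III → shaft IV: external mesh, 1 reversal → CW.
shaft IV → the belt roller: external mesh, 1 reversal → CCW.
5 reversals in total — an odd number — so the belt roller turns opposite to the motor.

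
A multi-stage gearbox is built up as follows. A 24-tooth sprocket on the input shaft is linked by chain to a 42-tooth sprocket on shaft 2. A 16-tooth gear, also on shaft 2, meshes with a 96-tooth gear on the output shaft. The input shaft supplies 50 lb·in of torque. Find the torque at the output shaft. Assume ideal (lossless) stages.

525 lb·in

chain 42/24 = 1.75 → τ = 50·1.75 = 87.5 lb·in
gear mesh 96/16 = 6 → τ = 87.5·6 = 525 lb·in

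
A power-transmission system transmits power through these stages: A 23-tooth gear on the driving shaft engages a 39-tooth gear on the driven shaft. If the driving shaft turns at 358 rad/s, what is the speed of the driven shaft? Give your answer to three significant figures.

Gear mesh: ratio = 39/23 = 1.6957, so the driven shaft turns at 358 / 1.6957 = 211.13 rad/s.

211 rad/s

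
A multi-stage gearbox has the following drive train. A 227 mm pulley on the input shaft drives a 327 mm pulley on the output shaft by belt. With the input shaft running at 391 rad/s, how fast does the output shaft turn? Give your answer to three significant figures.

belt 327/227 = 1.4405 → 391/1.4405 = 271.43 rad/s

271 rad/s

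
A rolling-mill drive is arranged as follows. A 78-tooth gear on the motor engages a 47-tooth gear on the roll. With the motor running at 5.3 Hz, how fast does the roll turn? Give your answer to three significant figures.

gear mesh 47/78 = 0.60256 → 5.3/0.60256 = 8.7957 Hz

8.80 Hz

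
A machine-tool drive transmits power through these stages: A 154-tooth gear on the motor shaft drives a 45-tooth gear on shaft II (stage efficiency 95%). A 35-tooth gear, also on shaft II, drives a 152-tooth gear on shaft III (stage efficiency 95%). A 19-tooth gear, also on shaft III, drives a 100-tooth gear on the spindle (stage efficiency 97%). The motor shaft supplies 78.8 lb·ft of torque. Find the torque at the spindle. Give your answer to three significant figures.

461 lb·ft

Gear mesh: ratio = 45/154 = 0.29221; torque at shaft II = 78.8 × 0.29221 × 0.95 = 21.875 lb·ft.
Gear mesh: ratio = 152/35 = 4.3429; torque at shaft III = 21.875 × 4.3429 × 0.95 = 90.249 lb·ft.
Gear mesh: ratio = 100/19 = 5.2632; torque at the spindle = 90.249 × 5.2632 × 0.97 = 460.74 lb·ft.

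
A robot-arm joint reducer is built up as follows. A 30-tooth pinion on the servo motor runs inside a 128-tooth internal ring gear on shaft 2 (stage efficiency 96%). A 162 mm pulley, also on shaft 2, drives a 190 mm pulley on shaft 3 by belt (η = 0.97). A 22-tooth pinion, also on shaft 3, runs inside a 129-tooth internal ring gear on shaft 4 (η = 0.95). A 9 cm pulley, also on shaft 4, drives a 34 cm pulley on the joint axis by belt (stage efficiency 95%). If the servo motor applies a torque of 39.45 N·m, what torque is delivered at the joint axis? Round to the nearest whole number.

Internal gear: ratio = 128/30 = 4.2667; torque at shaft 2 = 39.45 × 4.2667 × 0.96 = 161.59 N·m.
Belt: ratio = 190/162 = 1.1728; torque at shaft 3 = 161.59 × 1.1728 × 0.97 = 183.83 N·m.
Internal gear: ratio = 129/22 = 5.8636; torque at shaft 4 = 183.83 × 5.8636 × 0.95 = 1024 N·m.
Belt: ratio = 34/9 = 3.7778; torque at the joint axis = 1024 × 3.7778 × 0.95 = 3675.1 N·m.

3675 N·m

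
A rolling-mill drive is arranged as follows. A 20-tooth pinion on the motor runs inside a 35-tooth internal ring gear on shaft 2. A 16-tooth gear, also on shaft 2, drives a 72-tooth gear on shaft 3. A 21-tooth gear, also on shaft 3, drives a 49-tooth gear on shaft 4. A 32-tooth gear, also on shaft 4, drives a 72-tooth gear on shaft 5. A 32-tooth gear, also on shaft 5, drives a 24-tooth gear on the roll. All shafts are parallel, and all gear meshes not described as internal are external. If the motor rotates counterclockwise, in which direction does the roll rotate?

counterclockwise

the motor → shaft 2: internal mesh, same direction → CCW.
shaft 2 → shaft 3: external mesh, 1 reversal → CW.
shaft 3 → shaft 4: external mesh, 1 reversal → CCW.
shaft 4 → shaft 5: external mesh, 1 reversal → CW.
shaft 5 → the roll: external mesh, 1 reversal → CCW.
4 reversals in total — an even number — so the roll turns the same way as the motor.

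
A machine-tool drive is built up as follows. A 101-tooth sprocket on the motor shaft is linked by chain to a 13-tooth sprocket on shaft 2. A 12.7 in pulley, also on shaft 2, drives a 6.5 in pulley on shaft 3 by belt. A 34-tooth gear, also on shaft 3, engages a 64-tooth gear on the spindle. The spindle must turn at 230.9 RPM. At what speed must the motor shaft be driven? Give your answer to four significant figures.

28.63 RPM

Overall ratio R = 0.12871 × 0.51181 × 1.8824 = 0.124.
Required input speed = output speed × R = 230.9 × 0.124 = 28.632 RPM.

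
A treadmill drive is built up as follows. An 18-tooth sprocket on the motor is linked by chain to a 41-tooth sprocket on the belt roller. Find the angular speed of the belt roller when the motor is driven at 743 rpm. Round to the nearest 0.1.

326.2 rpm

Chain: ratio = 41/18 = 2.2778, so the belt roller turns at 743 / 2.2778 = 326.2 rpm.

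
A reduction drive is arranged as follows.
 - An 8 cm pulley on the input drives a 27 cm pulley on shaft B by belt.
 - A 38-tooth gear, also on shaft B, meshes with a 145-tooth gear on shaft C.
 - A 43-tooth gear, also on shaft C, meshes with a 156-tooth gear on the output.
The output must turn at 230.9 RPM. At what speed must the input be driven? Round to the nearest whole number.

Overall ratio R = 3.375 × 3.8158 × 3.6279 = 46.721.
Required input speed = output speed × R = 230.9 × 46.721 = 10788 RPM.

10788 RPM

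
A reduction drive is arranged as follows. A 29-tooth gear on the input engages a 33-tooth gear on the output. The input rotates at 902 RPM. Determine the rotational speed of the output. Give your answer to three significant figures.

793 RPM

Gear mesh: ratio = 33/29 = 1.1379, so the output turns at 902 / 1.1379 = 792.67 RPM.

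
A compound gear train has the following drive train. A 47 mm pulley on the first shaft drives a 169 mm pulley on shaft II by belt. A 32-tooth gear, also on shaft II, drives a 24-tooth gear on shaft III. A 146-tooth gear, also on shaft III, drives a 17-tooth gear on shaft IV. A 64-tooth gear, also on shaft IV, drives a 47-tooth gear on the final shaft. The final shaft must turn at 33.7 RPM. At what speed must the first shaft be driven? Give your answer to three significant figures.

Overall ratio R = 3.5957 × 0.75 × 0.11644 × 0.73438 = 0.2306.
Required input speed = output speed × R = 33.7 × 0.2306 = 7.7713 RPM.

7.77 RPM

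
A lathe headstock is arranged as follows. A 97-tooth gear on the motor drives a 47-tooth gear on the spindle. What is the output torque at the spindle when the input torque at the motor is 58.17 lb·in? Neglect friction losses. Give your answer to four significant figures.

After the gear mesh (47/97): 58.17 × 0.48454 = 28.185 lb·in

28.19 lb·in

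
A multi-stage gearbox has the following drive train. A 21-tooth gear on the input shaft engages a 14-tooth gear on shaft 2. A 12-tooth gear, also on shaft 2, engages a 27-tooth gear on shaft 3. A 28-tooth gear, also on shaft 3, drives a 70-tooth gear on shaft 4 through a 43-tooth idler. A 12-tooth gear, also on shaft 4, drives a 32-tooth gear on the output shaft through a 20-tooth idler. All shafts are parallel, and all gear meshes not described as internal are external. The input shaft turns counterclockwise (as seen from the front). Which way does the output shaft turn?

counterclockwise

the input shaft → shaft 2: external mesh, 1 reversal → CW.
shaft 2 → shaft 3: external mesh, 1 reversal → CCW.
shaft 3 → shaft 4: driver → idler → driven is 2 external meshes, 2 reversals → CCW.
shaft 4 → the output shaft: driver → idler → driven is 2 external meshes, 2 reversals → CCW.
6 reversals in total — an even number — so the output shaft turns the same way as the input shaft.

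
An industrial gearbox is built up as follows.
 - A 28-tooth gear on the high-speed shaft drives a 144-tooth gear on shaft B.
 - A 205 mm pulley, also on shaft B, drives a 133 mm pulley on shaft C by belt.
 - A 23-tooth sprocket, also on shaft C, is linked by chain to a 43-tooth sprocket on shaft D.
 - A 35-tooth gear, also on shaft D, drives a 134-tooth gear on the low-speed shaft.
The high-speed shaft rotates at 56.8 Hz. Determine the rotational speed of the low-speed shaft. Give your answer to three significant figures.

gear mesh 144/28 = 5.1429 → 56.8/5.1429 = 11.044 Hz
belt 133/205 = 0.64878 → 11.044/0.64878 = 17.023 Hz
chain 43/23 = 1.8696 → 17.023/1.8696 = 9.1055 Hz
gear mesh 134/35 = 3.8286 → 9.1055/3.8286 = 2.3783 Hz

2.38 Hz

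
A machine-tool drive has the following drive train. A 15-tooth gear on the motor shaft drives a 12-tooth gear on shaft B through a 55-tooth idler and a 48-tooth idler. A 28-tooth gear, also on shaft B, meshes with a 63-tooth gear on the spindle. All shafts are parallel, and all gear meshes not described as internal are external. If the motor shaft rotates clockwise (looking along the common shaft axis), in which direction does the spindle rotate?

clockwise

the motor shaft → shaft B: driver → idler → idler → driven is 3 external meshes, 3 reversals → CCW.
shaft B → the spindle: external mesh, 1 reversal → CW.
4 reversals in total — an even number — so the spindle turns the same way as the motor shaft.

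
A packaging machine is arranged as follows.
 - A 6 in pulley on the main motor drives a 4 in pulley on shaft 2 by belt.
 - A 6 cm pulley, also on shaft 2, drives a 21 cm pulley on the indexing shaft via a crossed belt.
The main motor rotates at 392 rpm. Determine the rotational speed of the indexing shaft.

the main motor → shaft 2 (belt, 4/6): 392 ÷ 0.66667 = 588 rpm
shaft 2 → the indexing shaft (belt, 21/6): 588 ÷ 3.5 = 168 rpm

168 rpm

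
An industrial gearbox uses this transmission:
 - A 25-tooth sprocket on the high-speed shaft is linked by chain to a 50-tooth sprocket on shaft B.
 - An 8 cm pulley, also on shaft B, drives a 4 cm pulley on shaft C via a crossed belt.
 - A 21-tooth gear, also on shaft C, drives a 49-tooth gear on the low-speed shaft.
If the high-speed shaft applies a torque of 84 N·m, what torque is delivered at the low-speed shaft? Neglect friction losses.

196 N·m

After the chain (50/25): 84 × 2 = 168 N·m
After the belt (4/8): 168 × 0.5 = 84 N·m
After the gear mesh (49/21): 84 × 2.3333 = 196 N·m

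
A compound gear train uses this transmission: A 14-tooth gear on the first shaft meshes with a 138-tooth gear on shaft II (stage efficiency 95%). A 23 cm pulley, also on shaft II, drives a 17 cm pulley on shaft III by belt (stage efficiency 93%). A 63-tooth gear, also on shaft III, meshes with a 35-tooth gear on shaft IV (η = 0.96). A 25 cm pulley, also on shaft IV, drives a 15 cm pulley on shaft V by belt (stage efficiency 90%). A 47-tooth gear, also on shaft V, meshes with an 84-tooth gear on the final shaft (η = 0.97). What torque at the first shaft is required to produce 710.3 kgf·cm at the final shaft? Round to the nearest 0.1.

Overall ratio R = 9.8571 × 0.73913 × 0.55556 × 0.6 × 1.7872 = 4.3404; overall efficiency η = 0.95 × 0.93 × 0.96 × 0.90 × 0.97 = 0.7404.
Input torque = output torque / (R × η) = 710.3 / (4.3404 × 0.7404) = 221.01 kgf·cm.

221.0 kgf·cm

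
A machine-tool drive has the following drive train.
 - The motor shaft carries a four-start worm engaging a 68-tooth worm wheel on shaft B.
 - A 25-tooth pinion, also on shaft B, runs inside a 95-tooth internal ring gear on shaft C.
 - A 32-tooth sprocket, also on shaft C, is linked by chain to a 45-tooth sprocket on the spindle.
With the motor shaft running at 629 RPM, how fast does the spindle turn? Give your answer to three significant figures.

6.92 RPM

worm 68/4 = 17 → 629/17 = 37 RPM
internal gear 95/25 = 3.8 → 37/3.8 = 9.7368 RPM
chain 45/32 = 1.4062 → 9.7368/1.4062 = 6.924 RPM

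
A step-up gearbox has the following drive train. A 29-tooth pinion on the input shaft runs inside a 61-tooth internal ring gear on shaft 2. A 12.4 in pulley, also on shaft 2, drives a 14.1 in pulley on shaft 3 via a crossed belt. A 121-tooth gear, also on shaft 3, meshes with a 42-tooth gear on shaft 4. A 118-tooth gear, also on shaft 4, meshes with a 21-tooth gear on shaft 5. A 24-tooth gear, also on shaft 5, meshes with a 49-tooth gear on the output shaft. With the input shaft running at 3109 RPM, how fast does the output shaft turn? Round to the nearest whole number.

Internal gear: ratio = 61/29 = 2.1034, so shaft 2 turns at 3109 / 2.1034 = 1478 RPM.
Belt: ratio = 14.1/12.4 = 1.1371, so shaft 3 turns at 1478 / 1.1371 = 1299.8 RPM.
Gear mesh: ratio = 42/121 = 0.34711, so shaft 4 turns at 1299.8 / 0.34711 = 3744.8 RPM.
Gear mesh: ratio = 21/118 = 0.17797, so shaft 5 turns at 3744.8 / 0.17797 = 21042 RPM.
Gear mesh: ratio = 49/24 = 2.0417, so the output shaft turns at 21042 / 2.0417 = 10306 RPM.

10306 RPM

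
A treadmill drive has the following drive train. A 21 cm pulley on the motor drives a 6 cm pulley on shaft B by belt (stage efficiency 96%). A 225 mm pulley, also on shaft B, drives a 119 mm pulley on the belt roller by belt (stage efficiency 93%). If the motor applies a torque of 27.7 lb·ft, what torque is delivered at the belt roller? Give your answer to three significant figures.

3.74 lb·ft

After the belt (6/21): 27.7 × 0.28571 × 0.96 = 7.5977 lb·ft
After the belt (119/225): 7.5977 × 0.52889 × 0.93 = 3.7371 lb·ft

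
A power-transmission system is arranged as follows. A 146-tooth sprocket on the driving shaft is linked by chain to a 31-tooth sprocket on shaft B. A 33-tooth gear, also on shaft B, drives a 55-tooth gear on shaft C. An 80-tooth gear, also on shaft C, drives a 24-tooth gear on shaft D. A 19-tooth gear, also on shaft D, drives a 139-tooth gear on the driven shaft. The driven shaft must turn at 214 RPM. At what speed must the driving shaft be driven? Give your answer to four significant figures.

166.2 RPM

Overall ratio R = 0.21233 × 1.6667 × 0.3 × 7.3158 = 0.77668.
Required input speed = output speed × R = 214 × 0.77668 = 166.21 RPM.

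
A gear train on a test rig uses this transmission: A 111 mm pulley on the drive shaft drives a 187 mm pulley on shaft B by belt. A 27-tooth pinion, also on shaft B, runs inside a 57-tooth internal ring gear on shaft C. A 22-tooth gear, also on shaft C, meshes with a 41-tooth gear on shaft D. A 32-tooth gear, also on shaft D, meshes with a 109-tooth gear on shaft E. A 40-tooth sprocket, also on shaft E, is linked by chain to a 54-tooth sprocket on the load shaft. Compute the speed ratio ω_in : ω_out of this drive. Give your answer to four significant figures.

Each stage contributes driven/driver: belt 187/111 = 1.6847, internal gear 57/27 = 2.1111, gear mesh 41/22 = 1.8636, gear mesh 109/32 = 3.4062, chain 54/40 = 1.35.
Overall: 1.6847 × 2.1111 × 1.8636 × 3.4062 × 1.35 = 30.479.

30.48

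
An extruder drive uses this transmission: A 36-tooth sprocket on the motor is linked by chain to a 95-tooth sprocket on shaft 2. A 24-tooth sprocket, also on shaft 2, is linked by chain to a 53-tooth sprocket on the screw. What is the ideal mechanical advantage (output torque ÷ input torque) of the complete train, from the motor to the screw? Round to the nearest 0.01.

Each stage contributes driven/driver: chain 95/36 = 2.6389, chain 53/24 = 2.2083.
Overall: 2.6389 × 2.2083 = 5.8275.

5.83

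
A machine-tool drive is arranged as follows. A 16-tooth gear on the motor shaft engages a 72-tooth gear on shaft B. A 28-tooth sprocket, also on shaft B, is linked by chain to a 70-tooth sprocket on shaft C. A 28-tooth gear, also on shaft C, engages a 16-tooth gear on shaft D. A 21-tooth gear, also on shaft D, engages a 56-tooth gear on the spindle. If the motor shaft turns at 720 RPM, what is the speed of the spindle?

the motor shaft → shaft B (gear mesh, 72/16): 720 ÷ 4.5 = 160 RPM
shaft B → shaft C (chain, 70/28): 160 ÷ 2.5 = 64 RPM
shaft C → shaft D (gear mesh, 16/28): 64 ÷ 0.57143 = 112 RPM
shaft D → the spindle (gear mesh, 56/21): 112 ÷ 2.6667 = 42 RPM

42 RPM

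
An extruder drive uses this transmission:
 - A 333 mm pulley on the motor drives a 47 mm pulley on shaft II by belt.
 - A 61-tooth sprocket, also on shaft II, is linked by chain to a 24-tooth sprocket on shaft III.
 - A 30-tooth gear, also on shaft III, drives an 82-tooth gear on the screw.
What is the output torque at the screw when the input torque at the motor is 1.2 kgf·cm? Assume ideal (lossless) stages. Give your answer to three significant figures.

0.182 kgf·cm

Belt: ratio = 47/333 = 0.14114; torque at shaft II = 1.2 × 0.14114 = 0.16937 kgf·cm.
Chain: ratio = 24/61 = 0.39344; torque at shaft III = 0.16937 × 0.39344 = 0.066637 kgf·cm.
Gear mesh: ratio = 82/30 = 2.7333; torque at the screw = 0.066637 × 2.7333 = 0.18214 kgf·cm.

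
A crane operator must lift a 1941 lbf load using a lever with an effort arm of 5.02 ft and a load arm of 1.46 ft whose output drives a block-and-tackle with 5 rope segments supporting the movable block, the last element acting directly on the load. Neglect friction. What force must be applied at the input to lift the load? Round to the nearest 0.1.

Lever MA = effort arm / load arm = 5.02/1.46 = 3.4384.
Block-and-tackle MA = number of supporting rope parts = 5.
Combined ideal MA = 3.4384 × 5 = 17.192.
Effort = load / MA = 1941 / 17.192 = 112.9 lbf.

112.9 lbf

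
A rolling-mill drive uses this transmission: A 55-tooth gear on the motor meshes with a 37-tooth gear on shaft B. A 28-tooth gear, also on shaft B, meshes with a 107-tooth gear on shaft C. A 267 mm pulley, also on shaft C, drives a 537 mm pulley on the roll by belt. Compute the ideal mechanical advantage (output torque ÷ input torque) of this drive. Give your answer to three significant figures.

5.17

Each stage contributes driven/driver: gear mesh 37/55 = 0.67273, gear mesh 107/28 = 3.8214, belt 537/267 = 2.0112.
Overall: 0.67273 × 3.8214 × 2.0112 = 5.1704.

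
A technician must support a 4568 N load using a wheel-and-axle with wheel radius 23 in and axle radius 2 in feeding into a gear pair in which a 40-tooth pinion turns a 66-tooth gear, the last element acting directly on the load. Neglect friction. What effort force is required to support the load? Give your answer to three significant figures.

Wheel-and-axle MA = R/r = 23/2 = 11.5.
Gear pair MA = 66/40 = 1.65.
Combined ideal MA = 11.5 × 1.65 = 18.975.
Effort = load / MA = 4568 / 18.975 = 240.74 N.

241 N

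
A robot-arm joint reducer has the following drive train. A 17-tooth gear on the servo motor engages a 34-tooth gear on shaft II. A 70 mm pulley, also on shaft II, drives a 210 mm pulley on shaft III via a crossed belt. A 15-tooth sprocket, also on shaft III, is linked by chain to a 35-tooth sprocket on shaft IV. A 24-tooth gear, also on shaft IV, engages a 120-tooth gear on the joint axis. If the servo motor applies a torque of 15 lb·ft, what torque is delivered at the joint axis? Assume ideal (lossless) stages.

After the gear mesh (34/17): 15 × 2 = 30 lb·ft
After the belt (210/70): 30 × 3 = 90 lb·ft
After the chain (35/15): 90 × 2.3333 = 210 lb·ft
After the gear mesh (120/24): 210 × 5 = 1050 lb·ft

1050 lb·ft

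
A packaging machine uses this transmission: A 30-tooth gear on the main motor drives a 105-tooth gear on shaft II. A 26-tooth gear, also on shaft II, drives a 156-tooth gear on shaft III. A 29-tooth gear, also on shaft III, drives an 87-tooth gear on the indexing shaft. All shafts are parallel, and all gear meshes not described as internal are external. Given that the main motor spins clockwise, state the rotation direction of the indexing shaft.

the main motor → shaft II: external mesh, 1 reversal → CCW.
shaft II → shaft III: external mesh, 1 reversal → CW.
shaft III → the indexing shaft: external mesh, 1 reversal → CCW.
3 reversals in total — an odd number — so the indexing shaft turns opposite to the main motor.

anticlockwise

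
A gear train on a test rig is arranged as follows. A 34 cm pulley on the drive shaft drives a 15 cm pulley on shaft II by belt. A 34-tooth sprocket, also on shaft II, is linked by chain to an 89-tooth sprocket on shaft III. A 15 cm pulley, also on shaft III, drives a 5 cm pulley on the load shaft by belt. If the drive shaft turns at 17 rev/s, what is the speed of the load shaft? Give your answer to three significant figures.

44.2 rev/s

belt 15/34 = 0.44118 → 17/0.44118 = 38.533 rev/s
chain 89/34 = 2.6176 → 38.533/2.6176 = 14.721 rev/s
belt 5/15 = 0.33333 → 14.721/0.33333 = 44.162 rev/s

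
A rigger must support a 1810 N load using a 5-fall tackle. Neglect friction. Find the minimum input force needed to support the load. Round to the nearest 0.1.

362.0 N

Block-and-tackle MA = number of supporting rope parts = 5.
Effort = load / MA = 1810 / 5 = 362 N.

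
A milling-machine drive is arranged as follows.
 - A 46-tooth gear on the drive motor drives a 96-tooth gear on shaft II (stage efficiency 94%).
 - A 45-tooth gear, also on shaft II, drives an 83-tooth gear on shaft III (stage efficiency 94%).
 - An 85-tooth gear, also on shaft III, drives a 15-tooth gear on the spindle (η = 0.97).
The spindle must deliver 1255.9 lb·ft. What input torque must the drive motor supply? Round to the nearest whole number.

2157 lb·ft

Overall ratio R = 2.087 × 1.8444 × 0.17647 = 0.67928; overall efficiency η = 0.94 × 0.94 × 0.97 = 0.8571.
Input torque = output torque / (R × η) = 1255.9 / (0.67928 × 0.8571) = 2157.1 lb·ft.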